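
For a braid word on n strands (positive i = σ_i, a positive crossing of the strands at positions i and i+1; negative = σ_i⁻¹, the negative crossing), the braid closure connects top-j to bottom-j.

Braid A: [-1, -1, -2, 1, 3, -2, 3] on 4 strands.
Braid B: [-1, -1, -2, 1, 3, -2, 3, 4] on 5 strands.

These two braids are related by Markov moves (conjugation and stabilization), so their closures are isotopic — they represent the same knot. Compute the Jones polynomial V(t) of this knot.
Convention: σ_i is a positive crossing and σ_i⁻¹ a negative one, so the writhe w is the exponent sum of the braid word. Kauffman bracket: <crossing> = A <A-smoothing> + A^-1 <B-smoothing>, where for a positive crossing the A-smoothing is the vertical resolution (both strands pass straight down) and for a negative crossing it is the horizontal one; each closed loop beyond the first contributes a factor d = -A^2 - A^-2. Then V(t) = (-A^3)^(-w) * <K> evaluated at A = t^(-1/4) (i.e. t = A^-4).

Markov-equivalent braids have isotopic closures, hence identical knot invariants. Strip the Markov moves from each word to reach a common short braid β, then compute V(t) once on β.
Braid A: s1^-1 s1^-1 s2^-1 s1 s3 s2^-1 s3 on 4 strands has no conjugating prefix/suffix or stabilization to strip; take β = s1^-1 s1^-1 s2^-1 s1 s3 s2^-1 s3.
Braid B: s1^-1 s1^-1 s2^-1 s1 s3 s2^-1 s3 s4 on 5 strands reduces by inverse Markov moves (closure unchanged at each step):
  Destabilize: the word has the form β·s4 where s4 occurs only as the final letter (β ∈ B_4); drop it and the last strand → 4 strands.
Reduced to β = s1^-1 s1^-1 s2^-1 s1 s3 s2^-1 s3 on 4 strands, 7 crossings.
Both give the same β = s1^-1 s1^-1 s2^-1 s1 s3 s2^-1 s3 on 4 strands, so one state sum suffices:
Braid: s1^-1 s1^-1 s2^-1 s1 s3 s2^-1 s3 on 4 strands, 7 crossings.
Writhe w = (#positive) - (#negative) = 3 - 4 = -1.
Computing the Kauffman bracket via state sum. There are 2^7 = 128 states.
For each crossing: s=0 is the vertical smoothing, s=1 horizontal. Crossing k contributes A^(sign_k * (1 - 2*s_k)); loop factor d = -A^2 - A^-2.
Tabulate the states by total A-exponent and number of loops L (A-exp: L × count):
  A^7: L=4 ×1
  A^5: L=3 ×7
  A^3: L=2 ×17, L=4 ×4
  A^1: L=1 ×14, L=3 ×20, L=5 ×1
  A^-1: L=2 ×27, L=4 ×8
  A^-3: L=1 ×5, L=3 ×15, L=5 ×1
  A^-5: L=2 ×4, L=4 ×3
  A^-7: L=3 ×1
Each group contributes A^e * Σ count * d^(L-1):
Powers of d = -A^2 - A^-2: d^2 = A^4 + 2 + A^-4; d^3 = -A^6 - 3*A^2 - 3*A^-2 - A^-6; d^4 = A^8 + 4*A^4 + 6 + 4*A^-4 + A^-8.
  A^7 * (d^3) = -A^13 - 3*A^9 - 3*A^5 - A
  A^5 * (7*d^2) = 7*A^9 + 14*A^5 + 7*A
  A^3 * (17*d + 4*d^3) = -4*A^9 - 29*A^5 - 29*A - 4*A^-3
  A^1 * (14 + 20*d^2 + d^4) = A^9 + 24*A^5 + 60*A + 24*A^-3 + A^-7
  A^-1 * (27*d + 8*d^3) = -8*A^5 - 51*A - 51*A^-3 - 8*A^-7
  A^-3 * (5 + 15*d^2 + d^4) = A^5 + 19*A + 41*A^-3 + 19*A^-7 + A^-11
  A^-5 * (4*d + 3*d^3) = -3*A - 13*A^-3 - 13*A^-7 - 3*A^-11
  A^-7 * (d^2) = A^-3 + 2*A^-7 + A^-11
Summing the groups: <K> = -A^13 + A^9 - A^5 + 2*A - 2*A^-3 + A^-7 - A^-11
Normalise by the writhe: (-A^3)^(-w) = (-A^3)^(1) = -A^3, so f(A) = -A^3 * <K> = A^16 - A^12 + A^8 - 2*A^4 + 2 - A^-4 + A^-8.
Substitute A = t^(-1/4), i.e. A^e → t^(-e/4): V(t) = t^2 - t + 2 - 2*t^-1 + t^-2 - t^-3 + t^-4

Answer: t^2 - t + 2 - 2*t^-1 + t^-2 - t^-3 + t^-4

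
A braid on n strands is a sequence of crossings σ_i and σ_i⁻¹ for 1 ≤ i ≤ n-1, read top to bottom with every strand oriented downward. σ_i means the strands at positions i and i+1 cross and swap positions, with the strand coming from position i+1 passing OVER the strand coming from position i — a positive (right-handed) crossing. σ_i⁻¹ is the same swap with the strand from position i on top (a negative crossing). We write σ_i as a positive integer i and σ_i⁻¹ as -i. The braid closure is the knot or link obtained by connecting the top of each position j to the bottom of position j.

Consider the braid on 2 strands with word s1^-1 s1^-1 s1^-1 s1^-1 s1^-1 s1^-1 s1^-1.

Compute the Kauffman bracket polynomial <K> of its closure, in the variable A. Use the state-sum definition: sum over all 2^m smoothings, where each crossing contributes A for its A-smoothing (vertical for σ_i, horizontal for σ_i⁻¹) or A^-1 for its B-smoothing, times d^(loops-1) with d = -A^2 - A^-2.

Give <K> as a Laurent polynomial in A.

A^19 - A^15 + A^11 - A^7 + A^3 - A^-1 - A^-9

Derivation:
Braid: s1^-1 s1^-1 s1^-1 s1^-1 s1^-1 s1^-1 s1^-1 on 2 strands, 7 crossings.
Writhe w = (#positive) - (#negative) = 0 - 7 = -7.
State-sum expansion of <K>. There are 2^7 = 128 states.
Each crossing splits two ways (0=vertical, 1=horizontal). The state's weight is A^(#A-smoothings - #B-smoothings) * d^(loops - 1).
Tabulate the states by total A-exponent and number of loops L (A-exp: L × count):
  A^7: L=7 ×1
  A^5: L=6 ×7
  A^3: L=5 ×21
  A^1: L=4 ×35
  A^-1: L=3 ×35
  A^-3: L=2 ×21
  A^-5: L=1 ×7
  A^-7: L=2 ×1
Each group contributes A^e * Σ count * d^(L-1):
Powers of d = -A^2 - A^-2: d^2 = A^4 + 2 + A^-4; d^3 = -A^6 - 3*A^2 - 3*A^-2 - A^-6; d^4 = A^8 + 4*A^4 + 6 + 4*A^-4 + A^-8; d^5 = -A^10 - 5*A^6 - 10*A^2 - 10*A^-2 - 5*A^-6 - A^-10; d^6 = A^12 + 6*A^8 + 15*A^4 + 20 + 15*A^-4 + 6*A^-8 + A^-12.
  A^7 * (d^6) = A^19 + 6*A^15 + 15*A^11 + 20*A^7 + 15*A^3 + 6*A^-1 + A^-5
  A^5 * (7*d^5) = -7*A^15 - 35*A^11 - 70*A^7 - 70*A^3 - 35*A^-1 - 7*A^-5
  A^3 * (21*d^4) = 21*A^11 + 84*A^7 + 126*A^3 + 84*A^-1 + 21*A^-5
  A^1 * (35*d^3) = -35*A^7 - 105*A^3 - 105*A^-1 - 35*A^-5
  A^-1 * (35*d^2) = 35*A^3 + 70*A^-1 + 35*A^-5
  A^-3 * (21*d) = -21*A^-1 - 21*A^-5
  A^-5 * (7) = 7*A^-5
  A^-7 * (d) = -A^-5 - A^-9
Summing the groups: <K> = A^19 - A^15 + A^11 - A^7 + A^3 - A^-1 - A^-9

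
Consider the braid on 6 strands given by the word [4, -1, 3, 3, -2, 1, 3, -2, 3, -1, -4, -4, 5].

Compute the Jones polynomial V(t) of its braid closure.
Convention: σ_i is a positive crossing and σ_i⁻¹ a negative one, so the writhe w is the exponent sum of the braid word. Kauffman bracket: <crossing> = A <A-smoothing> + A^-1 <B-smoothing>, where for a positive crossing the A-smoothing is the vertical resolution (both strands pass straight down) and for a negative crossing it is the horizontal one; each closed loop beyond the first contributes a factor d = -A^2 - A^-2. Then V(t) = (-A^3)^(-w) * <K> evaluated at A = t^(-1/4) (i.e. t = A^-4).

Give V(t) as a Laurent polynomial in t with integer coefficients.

The presented braid s4 s1^-1 s3 s3 s2^-1 s1 s3 s2^-1 s3 s1^-1 s4^-1 s4^-1 s5 on 6 strands reduces by inverse Markov moves (closure unchanged at each step):
  Destabilize: the word has the form β·s5 where s5 occurs only as the final letter (β ∈ B_5); drop it and the last strand → 5 strands.
  Deconjugate: the word is γ·β·γ⁻¹ with γ = s4 (prefix) and γ⁻¹ = s4^-1 (suffix); strip both.
  Destabilize: the word has the form β·s4^-1 where s4^-1 occurs only as the final letter (β ∈ B_4); drop it and the last strand → 4 strands.
Reduced to β = s1^-1 s3 s3 s2^-1 s1 s3 s2^-1 s3 s1^-1 on 4 strands, 9 crossings.
Compute on β:
Braid: s1^-1 s3 s3 s2^-1 s1 s3 s2^-1 s3 s1^-1 on 4 strands, 9 crossings.
Writhe w = (#positive) - (#negative) = 5 - 4 = 1.
Computing the Kauffman bracket via state sum. There are 2^9 = 512 states.
Each crossing splits two ways (0=vertical, 1=horizontal). The state's weight is A^(#A-smoothings - #B-smoothings) * d^(loops - 1).
Tabulate the states by total A-exponent and number of loops L (A-exp: L × count):
  A^9: L=4 ×1
  A^7: L=3 ×9
  A^5: L=2 ×29, L=4 ×7
  A^3: L=1 ×30, L=3 ×52, L=5 ×2
  A^1: L=2 ×83, L=4 ×43
  A^-1: L=1 ×11, L=3 ×93, L=5 ×22
  A^-3: L=2 ×19, L=4 ×58, L=6 ×7
  A^-5: L=3 ×15, L=5 ×20, L=7 ×1
  A^-7: L=4 ×6, L=6 ×3
  A^-9: L=5 ×1
Each group contributes A^e * Σ count * d^(L-1):
Powers of d = -A^2 - A^-2: d^2 = A^4 + 2 + A^-4; d^3 = -A^6 - 3*A^2 - 3*A^-2 - A^-6; d^4 = A^8 + 4*A^4 + 6 + 4*A^-4 + A^-8; d^5 = -A^10 - 5*A^6 - 10*A^2 - 10*A^-2 - 5*A^-6 - A^-10; d^6 = A^12 + 6*A^8 + 15*A^4 + 20 + 15*A^-4 + 6*A^-8 + A^-12.
  A^9 * (d^3) = -A^15 - 3*A^11 - 3*A^7 - A^3
  A^7 * (9*d^2) = 9*A^11 + 18*A^7 + 9*A^3
  A^5 * (29*d + 7*d^3) = -7*A^11 - 50*A^7 - 50*A^3 - 7*A^-1
  A^3 * (30 + 52*d^2 + 2*d^4) = 2*A^11 + 60*A^7 + 146*A^3 + 60*A^-1 + 2*A^-5
  A^1 * (83*d + 43*d^3) = -43*A^7 - 212*A^3 - 212*A^-1 - 43*A^-5
  A^-1 * (11 + 93*d^2 + 22*d^4) = 22*A^7 + 181*A^3 + 329*A^-1 + 181*A^-5 + 22*A^-9
  A^-3 * (19*d + 58*d^3 + 7*d^5) = -7*A^7 - 93*A^3 - 263*A^-1 - 263*A^-5 - 93*A^-9 - 7*A^-13
  A^-5 * (15*d^2 + 20*d^4 + d^6) = A^7 + 26*A^3 + 110*A^-1 + 170*A^-5 + 110*A^-9 + 26*A^-13 + A^-17
  A^-7 * (6*d^3 + 3*d^5) = -3*A^3 - 21*A^-1 - 48*A^-5 - 48*A^-9 - 21*A^-13 - 3*A^-17
  A^-9 * (d^4) = A^-1 + 4*A^-5 + 6*A^-9 + 4*A^-13 + A^-17
Summing the groups: <K> = -A^15 + A^11 - 2*A^7 + 3*A^3 - 3*A^-1 + 3*A^-5 - 3*A^-9 + 2*A^-13 - A^-17
Normalise by the writhe: (-A^3)^(-w) = (-A^3)^(-1) = -A^-3, so f(A) = -A^-3 * <K> = A^12 - A^8 + 2*A^4 - 3 + 3*A^-4 - 3*A^-8 + 3*A^-12 - 2*A^-16 + A^-20.
Substitute A = t^(-1/4), i.e. A^e → t^(-e/4): V(t) = t^5 - 2*t^4 + 3*t^3 - 3*t^2 + 3*t - 3 + 2*t^-1 - t^-2 + t^-3

Answer: t^5 - 2*t^4 + 3*t^3 - 3*t^2 + 3*t - 3 + 2*t^-1 - t^-2 + t^-3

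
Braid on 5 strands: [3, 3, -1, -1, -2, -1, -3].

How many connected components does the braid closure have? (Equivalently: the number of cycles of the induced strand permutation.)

Track the strand permutation on 5 strands, starting from identity.
  step 1: s3 swaps positions 3,4 -> [1 2 4 3 5]
  step 2: s3 swaps positions 3,4 -> [1 2 3 4 5]
  step 3: s1^-1 swaps positions 1,2 -> [2 1 3 4 5]
  step 4: s1^-1 swaps positions 1,2 -> [1 2 3 4 5]
  step 5: s2^-1 swaps positions 2,3 -> [1 3 2 4 5]
  step 6: s1^-1 swaps positions 1,2 -> [3 1 2 4 5]
  step 7: s3^-1 swaps positions 3,4 -> [3 1 4 2 5]
Final permutation (position -> original strand): [3 1 4 2 5]
Closure components = cycle count of this permutation = 2.

Answer: 2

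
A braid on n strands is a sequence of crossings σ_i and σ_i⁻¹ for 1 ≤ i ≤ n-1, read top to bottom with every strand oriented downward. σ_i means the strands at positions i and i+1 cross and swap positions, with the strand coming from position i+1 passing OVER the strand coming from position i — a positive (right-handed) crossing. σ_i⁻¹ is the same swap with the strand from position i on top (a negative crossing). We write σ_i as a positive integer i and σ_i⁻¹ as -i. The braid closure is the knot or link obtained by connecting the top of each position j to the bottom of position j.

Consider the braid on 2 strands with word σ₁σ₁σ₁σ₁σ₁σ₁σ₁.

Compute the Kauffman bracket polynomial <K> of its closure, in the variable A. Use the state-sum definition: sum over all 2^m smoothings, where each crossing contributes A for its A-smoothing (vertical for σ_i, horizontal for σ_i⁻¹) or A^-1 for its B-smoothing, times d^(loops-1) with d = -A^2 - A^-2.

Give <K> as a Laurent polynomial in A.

Braid: s1 s1 s1 s1 s1 s1 s1 on 2 strands, 7 crossings.
Writhe w = (#positive) - (#negative) = 7 - 0 = 7.
Enumerate smoothing states for the bracket polynomial. There are 2^7 = 128 states.
Each crossing splits two ways (0=vertical, 1=horizontal). The state's weight is A^(#A-smoothings - #B-smoothings) * d^(loops - 1).
Tabulate the states by total A-exponent and number of loops L (A-exp: L × count):
  A^7: L=2 ×1
  A^5: L=1 ×7
  A^3: L=2 ×21
  A^1: L=3 ×35
  A^-1: L=4 ×35
  A^-3: L=5 ×21
  A^-5: L=6 ×7
  A^-7: L=7 ×1
Each group contributes A^e * Σ count * d^(L-1):
Powers of d = -A^2 - A^-2: d^2 = A^4 + 2 + A^-4; d^3 = -A^6 - 3*A^2 - 3*A^-2 - A^-6; d^4 = A^8 + 4*A^4 + 6 + 4*A^-4 + A^-8; d^5 = -A^10 - 5*A^6 - 10*A^2 - 10*A^-2 - 5*A^-6 - A^-10; d^6 = A^12 + 6*A^8 + 15*A^4 + 20 + 15*A^-4 + 6*A^-8 + A^-12.
  A^7 * (d) = -A^9 - A^5
  A^5 * (7) = 7*A^5
  A^3 * (21*d) = -21*A^5 - 21*A
  A^1 * (35*d^2) = 35*A^5 + 70*A + 35*A^-3
  A^-1 * (35*d^3) = -35*A^5 - 105*A - 105*A^-3 - 35*A^-7
  A^-3 * (21*d^4) = 21*A^5 + 84*A + 126*A^-3 + 84*A^-7 + 21*A^-11
  A^-5 * (7*d^5) = -7*A^5 - 35*A - 70*A^-3 - 70*A^-7 - 35*A^-11 - 7*A^-15
  A^-7 * (d^6) = A^5 + 6*A + 15*A^-3 + 20*A^-7 + 15*A^-11 + 6*A^-15 + A^-19
Summing the groups: <K> = -A^9 - A + A^-3 - A^-7 + A^-11 - A^-15 + A^-19

Answer: -A^9 - A + A^-3 - A^-7 + A^-11 - A^-15 + A^-19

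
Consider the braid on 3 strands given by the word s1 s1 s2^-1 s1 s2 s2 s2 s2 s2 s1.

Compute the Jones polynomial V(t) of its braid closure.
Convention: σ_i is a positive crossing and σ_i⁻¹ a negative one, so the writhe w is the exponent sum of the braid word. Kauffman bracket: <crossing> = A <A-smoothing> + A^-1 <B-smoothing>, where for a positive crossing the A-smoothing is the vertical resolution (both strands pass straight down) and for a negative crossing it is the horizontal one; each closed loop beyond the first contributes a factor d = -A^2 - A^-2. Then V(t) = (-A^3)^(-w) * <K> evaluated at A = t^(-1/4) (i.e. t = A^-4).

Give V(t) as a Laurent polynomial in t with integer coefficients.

-t^12 + 2*t^11 - 4*t^10 + 5*t^9 - 5*t^8 + 5*t^7 - 4*t^6 + 3*t^5 - t^4 + t^3

Derivation:
Braid: s1 s1 s2^-1 s1 s2 s2 s2 s2 s2 s1 on 3 strands, 10 crossings.
Writhe w = (#positive) - (#negative) = 9 - 1 = 8.
Enumerate smoothing states for the bracket polynomial. There are 2^10 = 1024 states.
For each crossing: s=0 is the vertical smoothing, s=1 horizontal. Crossing k contributes A^(sign_k * (1 - 2*s_k)); loop factor d = -A^2 - A^-2.
Tabulate the states by total A-exponent and number of loops L (A-exp: L × count):
  A^10: L=2 ×1
  A^8: L=1 ×4, L=3 ×6
  A^6: L=2 ×35, L=4 ×10
  A^4: L=1 ×35, L=3 ×75, L=5 ×10
  A^2: L=2 ×115, L=4 ×90, L=6 ×5
  A^0: L=3 ×185, L=5 ×66, L=7 ×1
  A^-2: L=4 ×180, L=6 ×30
  A^-4: L=5 ×112, L=7 ×8
  A^-6: L=6 ×44, L=8 ×1
  A^-8: L=7 ×10
  A^-10: L=8 ×1
Each group contributes A^e * Σ count * d^(L-1):
Powers of d = -A^2 - A^-2: d^2 = A^4 + 2 + A^-4; d^3 = -A^6 - 3*A^2 - 3*A^-2 - A^-6; d^4 = A^8 + 4*A^4 + 6 + 4*A^-4 + A^-8; d^5 = -A^10 - 5*A^6 - 10*A^2 - 10*A^-2 - 5*A^-6 - A^-10; d^6 = A^12 + 6*A^8 + 15*A^4 + 20 + 15*A^-4 + 6*A^-8 + A^-12; d^7 = -A^14 - 7*A^10 - 21*A^6 - 35*A^2 - 35*A^-2 - 21*A^-6 - 7*A^-10 - A^-14.
  A^10 * (d) = -A^12 - A^8
  A^8 * (4 + 6*d^2) = 6*A^12 + 16*A^8 + 6*A^4
  A^6 * (35*d + 10*d^3) = -10*A^12 - 65*A^8 - 65*A^4 - 10
  A^4 * (35 + 75*d^2 + 10*d^4) = 10*A^12 + 115*A^8 + 245*A^4 + 115 + 10*A^-4
  A^2 * (115*d + 90*d^3 + 5*d^5) = -5*A^12 - 115*A^8 - 435*A^4 - 435 - 115*A^-4 - 5*A^-8
  A^0 * (185*d^2 + 66*d^4 + d^6) = A^12 + 72*A^8 + 464*A^4 + 786 + 464*A^-4 + 72*A^-8 + A^-12
  A^-2 * (180*d^3 + 30*d^5) = -30*A^8 - 330*A^4 - 840 - 840*A^-4 - 330*A^-8 - 30*A^-12
  A^-4 * (112*d^4 + 8*d^6) = 8*A^8 + 160*A^4 + 568 + 832*A^-4 + 568*A^-8 + 160*A^-12 + 8*A^-16
  A^-6 * (44*d^5 + d^7) = -A^8 - 51*A^4 - 241 - 475*A^-4 - 475*A^-8 - 241*A^-12 - 51*A^-16 - A^-20
  A^-8 * (10*d^6) = 10*A^4 + 60 + 150*A^-4 + 200*A^-8 + 150*A^-12 + 60*A^-16 + 10*A^-20
  A^-10 * (d^7) = -A^4 - 7 - 21*A^-4 - 35*A^-8 - 35*A^-12 - 21*A^-16 - 7*A^-20 - A^-24
Summing the groups: <K> = A^12 - A^8 + 3*A^4 - 4 + 5*A^-4 - 5*A^-8 + 5*A^-12 - 4*A^-16 + 2*A^-20 - A^-24
Normalise by the writhe: (-A^3)^(-w) = (-A^3)^(-8) = A^-24, so f(A) = A^-24 * <K> = A^-12 - A^-16 + 3*A^-20 - 4*A^-24 + 5*A^-28 - 5*A^-32 + 5*A^-36 - 4*A^-40 + 2*A^-44 - A^-48.
Substitute A = t^(-1/4), i.e. A^e → t^(-e/4): V(t) = -t^12 + 2*t^11 - 4*t^10 + 5*t^9 - 5*t^8 + 5*t^7 - 4*t^6 + 3*t^5 - t^4 + t^3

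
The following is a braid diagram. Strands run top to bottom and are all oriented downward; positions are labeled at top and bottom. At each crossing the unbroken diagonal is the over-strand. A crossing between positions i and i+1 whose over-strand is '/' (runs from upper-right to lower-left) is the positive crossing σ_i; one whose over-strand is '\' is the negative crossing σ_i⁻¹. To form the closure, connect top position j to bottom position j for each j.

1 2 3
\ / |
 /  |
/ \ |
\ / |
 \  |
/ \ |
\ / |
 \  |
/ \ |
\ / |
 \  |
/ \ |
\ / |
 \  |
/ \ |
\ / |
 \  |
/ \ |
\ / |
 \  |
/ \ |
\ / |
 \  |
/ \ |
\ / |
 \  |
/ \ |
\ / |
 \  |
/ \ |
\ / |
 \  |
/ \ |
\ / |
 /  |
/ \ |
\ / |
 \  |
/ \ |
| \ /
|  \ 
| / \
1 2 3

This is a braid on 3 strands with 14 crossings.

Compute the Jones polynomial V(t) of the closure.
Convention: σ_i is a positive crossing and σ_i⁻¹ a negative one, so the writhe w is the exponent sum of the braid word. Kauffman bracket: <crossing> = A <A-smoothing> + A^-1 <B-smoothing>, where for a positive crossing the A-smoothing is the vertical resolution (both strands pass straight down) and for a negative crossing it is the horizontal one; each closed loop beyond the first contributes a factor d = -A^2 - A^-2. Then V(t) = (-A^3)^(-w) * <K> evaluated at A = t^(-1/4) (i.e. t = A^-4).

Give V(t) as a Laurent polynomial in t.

t^-4 + t^-6 - t^-7 + t^-8 - t^-9 + t^-10 - t^-11 + t^-12 - t^-13

Derivation:
Reading the diagram top to bottom ('/'-over between positions i,i+1 = s_i, '\'-over = s_i^-1): braid word = s1 s1^-1 s1^-1 s1^-1 s1^-1 s1^-1 s1^-1 s1^-1 s1^-1 s1^-1 s1^-1 s1 s1^-1 s2^-1.
The presented braid s1 s1^-1 s1^-1 s1^-1 s1^-1 s1^-1 s1^-1 s1^-1 s1^-1 s1^-1 s1^-1 s1 s1^-1 s2^-1 on 3 strands reduces by inverse Markov moves (closure unchanged at each step):
  Destabilize: the word has the form β·s2^-1 where s2^-1 occurs only as the final letter (β ∈ B_2); drop it and the last strand → 2 strands.
  Deconjugate: the word is γ·β·γ⁻¹ with γ = s1 s1^-1 (prefix) and γ⁻¹ = s1 s1^-1 (suffix); strip both.
Reduced to β = s1^-1 s1^-1 s1^-1 s1^-1 s1^-1 s1^-1 s1^-1 s1^-1 s1^-1 on 2 strands, 9 crossings.
Compute on β:
Braid: s1^-1 s1^-1 s1^-1 s1^-1 s1^-1 s1^-1 s1^-1 s1^-1 s1^-1 on 2 strands, 9 crossings.
Writhe w = (#positive) - (#negative) = 0 - 9 = -9.
Computing the Kauffman bracket via state sum. There are 2^9 = 512 states.
For each crossing: s=0 is the vertical smoothing, s=1 horizontal. Crossing k contributes A^(sign_k * (1 - 2*s_k)); loop factor d = -A^2 - A^-2.
Tabulate the states by total A-exponent and number of loops L (A-exp: L × count):
  A^9: L=9 ×1
  A^7: L=8 ×9
  A^5: L=7 ×36
  A^3: L=6 ×84
  A^1: L=5 ×126
  A^-1: L=4 ×126
  A^-3: L=3 ×84
  A^-5: L=2 ×36
  A^-7: L=1 ×9
  A^-9: L=2 ×1
Each group contributes A^e * Σ count * d^(L-1):
Powers of d = -A^2 - A^-2: d^2 = A^4 + 2 + A^-4; d^3 = -A^6 - 3*A^2 - 3*A^-2 - A^-6; d^4 = A^8 + 4*A^4 + 6 + 4*A^-4 + A^-8; d^5 = -A^10 - 5*A^6 - 10*A^2 - 10*A^-2 - 5*A^-6 - A^-10; d^6 = A^12 + 6*A^8 + 15*A^4 + 20 + 15*A^-4 + 6*A^-8 + A^-12; d^7 = -A^14 - 7*A^10 - 21*A^6 - 35*A^2 - 35*A^-2 - 21*A^-6 - 7*A^-10 - A^-14; d^8 = A^16 + 8*A^12 + 28*A^8 + 56*A^4 + 70 + 56*A^-4 + 28*A^-8 + 8*A^-12 + A^-16.
  A^9 * (d^8) = A^25 + 8*A^21 + 28*A^17 + 56*A^13 + 70*A^9 + 56*A^5 + 28*A + 8*A^-3 + A^-7
  A^7 * (9*d^7) = -9*A^21 - 63*A^17 - 189*A^13 - 315*A^9 - 315*A^5 - 189*A - 63*A^-3 - 9*A^-7
  A^5 * (36*d^6) = 36*A^17 + 216*A^13 + 540*A^9 + 720*A^5 + 540*A + 216*A^-3 + 36*A^-7
  A^3 * (84*d^5) = -84*A^13 - 420*A^9 - 840*A^5 - 840*A - 420*A^-3 - 84*A^-7
  A^1 * (126*d^4) = 126*A^9 + 504*A^5 + 756*A + 504*A^-3 + 126*A^-7
  A^-1 * (126*d^3) = -126*A^5 - 378*A - 378*A^-3 - 126*A^-7
  A^-3 * (84*d^2) = 84*A + 168*A^-3 + 84*A^-7
  A^-5 * (36*d) = -36*A^-3 - 36*A^-7
  A^-7 * (9) = 9*A^-7
  A^-9 * (d) = -A^-7 - A^-11
Summing the groups: <K> = A^25 - A^21 + A^17 - A^13 + A^9 - A^5 + A - A^-3 - A^-11
Normalise by the writhe: (-A^3)^(-w) = (-A^3)^(9) = -A^27, so f(A) = -A^27 * <K> = -A^52 + A^48 - A^44 + A^40 - A^36 + A^32 - A^28 + A^24 + A^16.
Substitute A = t^(-1/4), i.e. A^e → t^(-e/4): V(t) = t^-4 + t^-6 - t^-7 + t^-8 - t^-9 + t^-10 - t^-11 + t^-12 - t^-13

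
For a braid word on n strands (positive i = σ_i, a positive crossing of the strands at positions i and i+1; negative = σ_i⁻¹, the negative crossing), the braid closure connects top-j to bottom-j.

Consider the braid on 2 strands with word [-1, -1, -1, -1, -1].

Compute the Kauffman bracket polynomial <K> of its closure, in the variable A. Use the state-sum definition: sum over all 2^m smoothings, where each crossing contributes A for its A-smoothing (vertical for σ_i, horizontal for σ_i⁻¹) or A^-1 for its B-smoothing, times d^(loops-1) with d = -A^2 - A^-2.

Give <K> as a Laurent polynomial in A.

Braid: s1^-1 s1^-1 s1^-1 s1^-1 s1^-1 on 2 strands, 5 crossings.
Writhe w = (#positive) - (#negative) = 0 - 5 = -5.
Computing the Kauffman bracket via state sum. There are 2^5 = 32 states.
Smooth each crossing (0=||, 1=⌣⌢); contribution A^(Σ sign_k(1-2s_k)) * d^(L-1).
  state 00000: A-exp=-5, loops=2, term = A^-5 * d^1
  state 00001: A-exp=-3, loops=1, term = A^-3 * d^0
  state 00010: A-exp=-3, loops=1, term = A^-3 * d^0
  state 00011: A-exp=-1, loops=2, term = A^-1 * d^1
  state 00100: A-exp=-3, loops=1, term = A^-3 * d^0
  state 00101: A-exp=-1, loops=2, term = A^-1 * d^1
  state 00110: A-exp=-1, loops=2, term = A^-1 * d^1
  state 00111: A-exp=+1, loops=3, term = A^1 * d^2
  state 01000: A-exp=-3, loops=1, term = A^-3 * d^0
  state 01001: A-exp=-1, loops=2, term = A^-1 * d^1
  state 01010: A-exp=-1, loops=2, term = A^-1 * d^1
  state 01011: A-exp=+1, loops=3, term = A^1 * d^2
  state 01100: A-exp=-1, loops=2, term = A^-1 * d^1
  state 01101: A-exp=+1, loops=3, term = A^1 * d^2
  state 01110: A-exp=+1, loops=3, term = A^1 * d^2
  state 01111: A-exp=+3, loops=4, term = A^3 * d^3
  state 10000: A-exp=-3, loops=1, term = A^-3 * d^0
  state 10001: A-exp=-1, loops=2, term = A^-1 * d^1
  state 10010: A-exp=-1, loops=2, term = A^-1 * d^1
  state 10011: A-exp=+1, loops=3, term = A^1 * d^2
  state 10100: A-exp=-1, loops=2, term = A^-1 * d^1
  state 10101: A-exp=+1, loops=3, term = A^1 * d^2
  state 10110: A-exp=+1, loops=3, term = A^1 * d^2
  state 10111: A-exp=+3, loops=4, term = A^3 * d^3
  state 11000: A-exp=-1, loops=2, term = A^-1 * d^1
  state 11001: A-exp=+1, loops=3, term = A^1 * d^2
  state 11010: A-exp=+1, loops=3, term = A^1 * d^2
  state 11011: A-exp=+3, loops=4, term = A^3 * d^3
  state 11100: A-exp=+1, loops=3, term = A^1 * d^2
  state 11101: A-exp=+3, loops=4, term = A^3 * d^3
  state 11110: A-exp=+3, loops=4, term = A^3 * d^3
  state 11111: A-exp=+5, loops=5, term = A^5 * d^4
Collect the terms by A-exponent (count of states per loop number):
Powers of d = -A^2 - A^-2: d^2 = A^4 + 2 + A^-4; d^3 = -A^6 - 3*A^2 - 3*A^-2 - A^-6; d^4 = A^8 + 4*A^4 + 6 + 4*A^-4 + A^-8.
  A^5 * (d^4) = A^13 + 4*A^9 + 6*A^5 + 4*A + A^-3
  A^3 * (5*d^3) = -5*A^9 - 15*A^5 - 15*A - 5*A^-3
  A^1 * (10*d^2) = 10*A^5 + 20*A + 10*A^-3
  A^-1 * (10*d) = -10*A - 10*A^-3
  A^-3 * (5) = 5*A^-3
  A^-5 * (d) = -A^-3 - A^-7
Summing the groups: <K> = A^13 - A^9 + A^5 - A - A^-7

Answer: A^13 - A^9 + A^5 - A - A^-7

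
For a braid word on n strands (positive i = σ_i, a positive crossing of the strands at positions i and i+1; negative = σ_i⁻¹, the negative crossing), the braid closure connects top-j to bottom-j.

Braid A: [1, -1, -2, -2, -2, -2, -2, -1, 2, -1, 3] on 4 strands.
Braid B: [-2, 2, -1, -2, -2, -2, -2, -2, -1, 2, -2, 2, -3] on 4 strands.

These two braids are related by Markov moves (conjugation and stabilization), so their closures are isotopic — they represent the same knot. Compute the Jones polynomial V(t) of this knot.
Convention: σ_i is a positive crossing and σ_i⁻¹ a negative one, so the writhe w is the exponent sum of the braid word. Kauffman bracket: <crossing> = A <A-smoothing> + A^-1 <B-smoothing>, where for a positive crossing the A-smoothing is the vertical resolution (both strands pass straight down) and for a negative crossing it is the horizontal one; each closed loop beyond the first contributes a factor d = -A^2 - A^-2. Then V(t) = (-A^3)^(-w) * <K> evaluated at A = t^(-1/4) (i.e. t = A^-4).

t^-2 - t^-3 + 2*t^-4 - 2*t^-5 + 3*t^-6 - 2*t^-7 + t^-8 - t^-9

Derivation:
Markov-equivalent braids have isotopic closures, hence identical knot invariants. Strip the Markov moves from each word to reach a common short braid β, then compute V(t) once on β.
Braid A: s1 s1^-1 s2^-1 s2^-1 s2^-1 s2^-1 s2^-1 s1^-1 s2 s1^-1 s3 on 4 strands reduces by inverse Markov moves (closure unchanged at each step):
  Destabilize: the word has the form β·s3 where s3 occurs only as the final letter (β ∈ B_3); drop it and the last strand → 3 strands.
  Deconjugate: the word is γ·β·γ⁻¹ with γ = s1 (prefix) and γ⁻¹ = s1^-1 (suffix); strip both.
Reduced to β = s1^-1 s2^-1 s2^-1 s2^-1 s2^-1 s2^-1 s1^-1 s2 on 3 strands, 8 crossings.
Braid B: s2^-1 s2 s1^-1 s2^-1 s2^-1 s2^-1 s2^-1 s2^-1 s1^-1 s2 s2^-1 s2 s3^-1 on 4 strands reduces by inverse Markov moves (closure unchanged at each step):
  Destabilize: the word has the form β·s3^-1 where s3^-1 occurs only as the final letter (β ∈ B_3); drop it and the last strand → 3 strands.
  Deconjugate: the word is γ·β·γ⁻¹ with γ = s2^-1 s2 (prefix) and γ⁻¹ = s2^-1 s2 (suffix); strip both.
Reduced to β = s1^-1 s2^-1 s2^-1 s2^-1 s2^-1 s2^-1 s1^-1 s2 on 3 strands, 8 crossings.
Both give the same β = s1^-1 s2^-1 s2^-1 s2^-1 s2^-1 s2^-1 s1^-1 s2 on 3 strands, so one state sum suffices:
Braid: s1^-1 s2^-1 s2^-1 s2^-1 s2^-1 s2^-1 s1^-1 s2 on 3 strands, 8 crossings.
Writhe w = (#positive) - (#negative) = 1 - 7 = -6.
State-sum expansion of <K>. There are 2^8 = 256 states.
Smooth each crossing (0=||, 1=⌣⌢); contribution A^(Σ sign_k(1-2s_k)) * d^(L-1).
Tabulate the states by total A-exponent and number of loops L (A-exp: L × count):
  A^8: L=6 ×1
  A^6: L=5 ×8
  A^4: L=4 ×25, L=6 ×3
  A^2: L=3 ×40, L=5 ×15, L=7 ×1
  A^0: L=2 ×35, L=4 ×30, L=6 ×5
  A^-2: L=1 ×15, L=3 ×31, L=5 ×10
  A^-4: L=2 ×18, L=4 ×10
  A^-6: L=1 ×2, L=3 ×6
  A^-8: L=2 ×1
Each group contributes A^e * Σ count * d^(L-1):
Powers of d = -A^2 - A^-2: d^2 = A^4 + 2 + A^-4; d^3 = -A^6 - 3*A^2 - 3*A^-2 - A^-6; d^4 = A^8 + 4*A^4 + 6 + 4*A^-4 + A^-8; d^5 = -A^10 - 5*A^6 - 10*A^2 - 10*A^-2 - 5*A^-6 - A^-10; d^6 = A^12 + 6*A^8 + 15*A^4 + 20 + 15*A^-4 + 6*A^-8 + A^-12.
  A^8 * (d^5) = -A^18 - 5*A^14 - 10*A^10 - 10*A^6 - 5*A^2 - A^-2
  A^6 * (8*d^4) = 8*A^14 + 32*A^10 + 48*A^6 + 32*A^2 + 8*A^-2
  A^4 * (25*d^3 + 3*d^5) = -3*A^14 - 40*A^10 - 105*A^6 - 105*A^2 - 40*A^-2 - 3*A^-6
  A^2 * (40*d^2 + 15*d^4 + d^6) = A^14 + 21*A^10 + 115*A^6 + 190*A^2 + 115*A^-2 + 21*A^-6 + A^-10
  A^0 * (35*d + 30*d^3 + 5*d^5) = -5*A^10 - 55*A^6 - 175*A^2 - 175*A^-2 - 55*A^-6 - 5*A^-10
  A^-2 * (15 + 31*d^2 + 10*d^4) = 10*A^6 + 71*A^2 + 137*A^-2 + 71*A^-6 + 10*A^-10
  A^-4 * (18*d + 10*d^3) = -10*A^2 - 48*A^-2 - 48*A^-6 - 10*A^-10
  A^-6 * (2 + 6*d^2) = 6*A^-2 + 14*A^-6 + 6*A^-10
  A^-8 * (d) = -A^-6 - A^-10
Summing the groups: <K> = -A^18 + A^14 - 2*A^10 + 3*A^6 - 2*A^2 + 2*A^-2 - A^-6 + A^-10
Normalise by the writhe: (-A^3)^(-w) = (-A^3)^(6) = A^18, so f(A) = A^18 * <K> = -A^36 + A^32 - 2*A^28 + 3*A^24 - 2*A^20 + 2*A^16 - A^12 + A^8.
Substitute A = t^(-1/4), i.e. A^e → t^(-e/4): V(t) = t^-2 - t^-3 + 2*t^-4 - 2*t^-5 + 3*t^-6 - 2*t^-7 + t^-8 - t^-9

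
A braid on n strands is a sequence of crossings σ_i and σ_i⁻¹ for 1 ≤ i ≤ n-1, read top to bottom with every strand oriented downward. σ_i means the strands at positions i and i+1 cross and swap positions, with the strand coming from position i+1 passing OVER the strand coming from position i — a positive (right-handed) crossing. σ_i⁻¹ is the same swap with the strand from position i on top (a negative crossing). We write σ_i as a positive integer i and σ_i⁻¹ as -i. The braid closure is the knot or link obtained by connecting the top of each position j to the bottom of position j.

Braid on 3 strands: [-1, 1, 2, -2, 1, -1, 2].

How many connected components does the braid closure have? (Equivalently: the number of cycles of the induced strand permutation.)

2

Derivation:
Track the strand permutation on 3 strands, starting from identity.
  step 1: s1^-1 swaps positions 1,2 -> [2 1 3]
  step 2: s1 swaps positions 1,2 -> [1 2 3]
  step 3: s2 swaps positions 2,3 -> [1 3 2]
  step 4: s2^-1 swaps positions 2,3 -> [1 2 3]
  step 5: s1 swaps positions 1,2 -> [2 1 3]
  step 6: s1^-1 swaps positions 1,2 -> [1 2 3]
  step 7: s2 swaps positions 2,3 -> [1 3 2]
Final permutation (position -> original strand): [1 3 2]
Closure components = cycle count of this permutation = 2.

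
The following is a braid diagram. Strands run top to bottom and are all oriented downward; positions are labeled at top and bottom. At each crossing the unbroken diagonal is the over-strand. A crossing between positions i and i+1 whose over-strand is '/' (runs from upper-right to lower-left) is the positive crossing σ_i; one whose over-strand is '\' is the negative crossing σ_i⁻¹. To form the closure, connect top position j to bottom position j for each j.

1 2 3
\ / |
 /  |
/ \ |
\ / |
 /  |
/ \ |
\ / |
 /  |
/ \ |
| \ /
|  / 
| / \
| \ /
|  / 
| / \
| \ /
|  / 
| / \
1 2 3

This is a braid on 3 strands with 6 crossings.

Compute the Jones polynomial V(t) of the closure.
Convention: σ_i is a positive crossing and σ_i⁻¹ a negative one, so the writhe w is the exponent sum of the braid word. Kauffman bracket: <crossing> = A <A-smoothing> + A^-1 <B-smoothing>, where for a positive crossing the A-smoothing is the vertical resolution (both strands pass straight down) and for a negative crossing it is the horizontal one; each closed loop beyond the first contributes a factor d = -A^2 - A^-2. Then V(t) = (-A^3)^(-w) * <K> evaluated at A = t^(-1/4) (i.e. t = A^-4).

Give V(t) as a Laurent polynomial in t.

t^8 - 2*t^7 + t^6 - 2*t^5 + 2*t^4 + t^2

Derivation:
Reading the diagram top to bottom ('/'-over between positions i,i+1 = s_i, '\'-over = s_i^-1): braid word = s1 s1 s1 s2 s2 s2.
Braid: s1 s1 s1 s2 s2 s2 on 3 strands, 6 crossings.
Writhe w = (#positive) - (#negative) = 6 - 0 = 6.
Enumerate smoothing states for the bracket polynomial. There are 2^6 = 64 states.
Smooth each crossing (0=||, 1=⌣⌢); contribution A^(Σ sign_k(1-2s_k)) * d^(L-1).
Tabulate the states by total A-exponent and number of loops L (A-exp: L × count):
  A^6: L=3 ×1
  A^4: L=2 ×6
  A^2: L=1 ×9, L=3 ×6
  A^0: L=2 ×18, L=4 ×2
  A^-2: L=3 ×15
  A^-4: L=4 ×6
  A^-6: L=5 ×1
Each group contributes A^e * Σ count * d^(L-1):
Powers of d = -A^2 - A^-2: d^2 = A^4 + 2 + A^-4; d^3 = -A^6 - 3*A^2 - 3*A^-2 - A^-6; d^4 = A^8 + 4*A^4 + 6 + 4*A^-4 + A^-8.
  A^6 * (d^2) = A^10 + 2*A^6 + A^2
  A^4 * (6*d) = -6*A^6 - 6*A^2
  A^2 * (9 + 6*d^2) = 6*A^6 + 21*A^2 + 6*A^-2
  A^0 * (18*d + 2*d^3) = -2*A^6 - 24*A^2 - 24*A^-2 - 2*A^-6
  A^-2 * (15*d^2) = 15*A^2 + 30*A^-2 + 15*A^-6
  A^-4 * (6*d^3) = -6*A^2 - 18*A^-2 - 18*A^-6 - 6*A^-10
  A^-6 * (d^4) = A^2 + 4*A^-2 + 6*A^-6 + 4*A^-10 + A^-14
Summing the groups: <K> = A^10 + 2*A^2 - 2*A^-2 + A^-6 - 2*A^-10 + A^-14
Normalise by the writhe: (-A^3)^(-w) = (-A^3)^(-6) = A^-18, so f(A) = A^-18 * <K> = A^-8 + 2*A^-16 - 2*A^-20 + A^-24 - 2*A^-28 + A^-32.
Substitute A = t^(-1/4), i.e. A^e → t^(-e/4): V(t) = t^8 - 2*t^7 + t^6 - 2*t^5 + 2*t^4 + t^2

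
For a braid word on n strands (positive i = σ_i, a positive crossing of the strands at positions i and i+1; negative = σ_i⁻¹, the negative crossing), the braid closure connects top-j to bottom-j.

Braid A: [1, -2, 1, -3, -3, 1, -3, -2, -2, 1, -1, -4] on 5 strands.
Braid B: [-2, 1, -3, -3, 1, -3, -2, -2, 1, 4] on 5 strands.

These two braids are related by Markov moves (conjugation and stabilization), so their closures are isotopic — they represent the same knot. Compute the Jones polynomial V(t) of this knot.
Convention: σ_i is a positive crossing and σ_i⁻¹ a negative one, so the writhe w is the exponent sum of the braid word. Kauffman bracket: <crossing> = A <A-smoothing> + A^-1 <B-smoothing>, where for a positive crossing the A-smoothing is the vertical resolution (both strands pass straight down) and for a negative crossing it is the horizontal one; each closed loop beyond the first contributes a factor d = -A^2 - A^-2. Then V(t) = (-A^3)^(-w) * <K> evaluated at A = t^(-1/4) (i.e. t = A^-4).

-t^2 + 2*t - 3 + 6*t^-1 - 6*t^-2 + 7*t^-3 - 6*t^-4 + 4*t^-5 - 3*t^-6 + t^-7

Derivation:
Markov-equivalent braids have isotopic closures, hence identical knot invariants. Strip the Markov moves from each word to reach a common short braid β, then compute V(t) once on β.
Braid A: s1 s2^-1 s1 s3^-1 s3^-1 s1 s3^-1 s2^-1 s2^-1 s1 s1^-1 s4^-1 on 5 strands reduces by inverse Markov moves (closure unchanged at each step):
  Destabilize: the word has the form β·s4^-1 where s4^-1 occurs only as the final letter (β ∈ B_4); drop it and the last strand → 4 strands.
  Deconjugate: the word is γ·β·γ⁻¹ with γ = s1 (prefix) and γ⁻¹ = s1^-1 (suffix); strip both.
Reduced to β = s2^-1 s1 s3^-1 s3^-1 s1 s3^-1 s2^-1 s2^-1 s1 on 4 strands, 9 crossings.
Braid B: s2^-1 s1 s3^-1 s3^-1 s1 s3^-1 s2^-1 s2^-1 s1 s4 on 5 strands reduces by inverse Markov moves (closure unchanged at each step):
  Destabilize: the word has the form β·s4 where s4 occurs only as the final letter (β ∈ B_4); drop it and the last strand → 4 strands.
Reduced to β = s2^-1 s1 s3^-1 s3^-1 s1 s3^-1 s2^-1 s2^-1 s1 on 4 strands, 9 crossings.
Both give the same β = s2^-1 s1 s3^-1 s3^-1 s1 s3^-1 s2^-1 s2^-1 s1 on 4 strands, so one state sum suffices:
Braid: s2^-1 s1 s3^-1 s3^-1 s1 s3^-1 s2^-1 s2^-1 s1 on 4 strands, 9 crossings.
Writhe w = (#positive) - (#negative) = 3 - 6 = -3.
State-sum expansion of <K>. There are 2^9 = 512 states.
For each crossing: s=0 is the vertical smoothing, s=1 horizontal. Crossing k contributes A^(sign_k * (1 - 2*s_k)); loop factor d = -A^2 - A^-2.
Tabulate the states by total A-exponent and number of loops L (A-exp: L × count):
  A^9: L=6 ×1
  A^7: L=5 ×9
  A^5: L=4 ×35, L=6 ×1
  A^3: L=3 ×73, L=5 ×11
  A^1: L=2 ×81, L=4 ×44, L=6 ×1
  A^-1: L=1 ×39, L=3 ×77, L=5 ×10
  A^-3: L=2 ×55, L=4 ×28, L=6 ×1
  A^-5: L=3 ×32, L=5 ×4
  A^-7: L=4 ×9
  A^-9: L=5 ×1
Each group contributes A^e * Σ count * d^(L-1):
Powers of d = -A^2 - A^-2: d^2 = A^4 + 2 + A^-4; d^3 = -A^6 - 3*A^2 - 3*A^-2 - A^-6; d^4 = A^8 + 4*A^4 + 6 + 4*A^-4 + A^-8; d^5 = -A^10 - 5*A^6 - 10*A^2 - 10*A^-2 - 5*A^-6 - A^-10.
  A^9 * (d^5) = -A^19 - 5*A^15 - 10*A^11 - 10*A^7 - 5*A^3 - A^-1
  A^7 * (9*d^4) = 9*A^15 + 36*A^11 + 54*A^7 + 36*A^3 + 9*A^-1
  A^5 * (35*d^3 + d^5) = -A^15 - 40*A^11 - 115*A^7 - 115*A^3 - 40*A^-1 - A^-5
  A^3 * (73*d^2 + 11*d^4) = 11*A^11 + 117*A^7 + 212*A^3 + 117*A^-1 + 11*A^-5
  A^1 * (81*d + 44*d^3 + d^5) = -A^11 - 49*A^7 - 223*A^3 - 223*A^-1 - 49*A^-5 - A^-9
  A^-1 * (39 + 77*d^2 + 10*d^4) = 10*A^7 + 117*A^3 + 253*A^-1 + 117*A^-5 + 10*A^-9
  A^-3 * (55*d + 28*d^3 + d^5) = -A^7 - 33*A^3 - 149*A^-1 - 149*A^-5 - 33*A^-9 - A^-13
  A^-5 * (32*d^2 + 4*d^4) = 4*A^3 + 48*A^-1 + 88*A^-5 + 48*A^-9 + 4*A^-13
  A^-7 * (9*d^3) = -9*A^-1 - 27*A^-5 - 27*A^-9 - 9*A^-13
  A^-9 * (d^4) = A^-1 + 4*A^-5 + 6*A^-9 + 4*A^-13 + A^-17
Summing the groups: <K> = -A^19 + 3*A^15 - 4*A^11 + 6*A^7 - 7*A^3 + 6*A^-1 - 6*A^-5 + 3*A^-9 - 2*A^-13 + A^-17
Normalise by the writhe: (-A^3)^(-w) = (-A^3)^(3) = -A^9, so f(A) = -A^9 * <K> = A^28 - 3*A^24 + 4*A^20 - 6*A^16 + 7*A^12 - 6*A^8 + 6*A^4 - 3 + 2*A^-4 - A^-8.
Substitute A = t^(-1/4), i.e. A^e → t^(-e/4): V(t) = -t^2 + 2*t - 3 + 6*t^-1 - 6*t^-2 + 7*t^-3 - 6*t^-4 + 4*t^-5 - 3*t^-6 + t^-7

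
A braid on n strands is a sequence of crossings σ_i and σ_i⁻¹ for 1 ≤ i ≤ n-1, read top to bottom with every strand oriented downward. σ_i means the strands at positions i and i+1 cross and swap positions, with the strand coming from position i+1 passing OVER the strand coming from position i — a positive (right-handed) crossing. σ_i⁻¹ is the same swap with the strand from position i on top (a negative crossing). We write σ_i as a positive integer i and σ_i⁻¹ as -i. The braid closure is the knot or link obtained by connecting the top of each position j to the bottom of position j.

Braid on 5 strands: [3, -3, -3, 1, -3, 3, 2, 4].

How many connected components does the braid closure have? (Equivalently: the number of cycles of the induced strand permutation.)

Track the strand permutation on 5 strands, starting from identity.
  step 1: s3 swaps positions 3,4 -> [1 2 4 3 5]
  step 2: s3^-1 swaps positions 3,4 -> [1 2 3 4 5]
  step 3: s3^-1 swaps positions 3,4 -> [1 2 4 3 5]
  step 4: s1 swaps positions 1,2 -> [2 1 4 3 5]
  step 5: s3^-1 swaps positions 3,4 -> [2 1 3 4 5]
  step 6: s3 swaps positions 3,4 -> [2 1 4 3 5]
  step 7: s2 swaps positions 2,3 -> [2 4 1 3 5]
  step 8: s4 swaps positions 4,5 -> [2 4 1 5 3]
Final permutation (position -> original strand): [2 4 1 5 3]
Closure components = cycle count of this permutation = 1.

Answer: 1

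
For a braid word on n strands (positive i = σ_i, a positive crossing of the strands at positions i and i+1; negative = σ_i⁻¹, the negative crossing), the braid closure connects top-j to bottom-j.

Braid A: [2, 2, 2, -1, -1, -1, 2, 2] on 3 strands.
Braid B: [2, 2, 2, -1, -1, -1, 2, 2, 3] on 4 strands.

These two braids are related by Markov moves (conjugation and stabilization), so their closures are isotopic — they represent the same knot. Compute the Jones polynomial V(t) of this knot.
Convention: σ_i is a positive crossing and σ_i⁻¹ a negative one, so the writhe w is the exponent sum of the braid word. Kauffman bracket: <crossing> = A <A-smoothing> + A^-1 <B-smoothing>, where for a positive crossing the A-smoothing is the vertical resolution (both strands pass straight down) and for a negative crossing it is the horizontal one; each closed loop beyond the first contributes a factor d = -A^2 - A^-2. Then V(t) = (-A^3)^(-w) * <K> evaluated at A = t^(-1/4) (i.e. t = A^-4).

Markov-equivalent braids have isotopic closures, hence identical knot invariants. Strip the Markov moves from each word to reach a common short braid β, then compute V(t) once on β.
Braid A: s2 s2 s2 s1^-1 s1^-1 s1^-1 s2 s2 on 3 strands has no conjugating prefix/suffix or stabilization to strip; take β = s2 s2 s2 s1^-1 s1^-1 s1^-1 s2 s2.
Braid B: s2 s2 s2 s1^-1 s1^-1 s1^-1 s2 s2 s3 on 4 strands reduces by inverse Markov moves (closure unchanged at each step):
  Destabilize: the word has the form β·s3 where s3 occurs only as the final letter (β ∈ B_3); drop it and the last strand → 3 strands.
Reduced to β = s2 s2 s2 s1^-1 s1^-1 s1^-1 s2 s2 on 3 strands, 8 crossings.
Both give the same β = s2 s2 s2 s1^-1 s1^-1 s1^-1 s2 s2 on 3 strands, so one state sum suffices:
Braid: s2 s2 s2 s1^-1 s1^-1 s1^-1 s2 s2 on 3 strands, 8 crossings.
Writhe w = (#positive) - (#negative) = 5 - 3 = 2.
Computing the Kauffman bracket via state sum. There are 2^8 = 256 states.
For each crossing: s=0 is the vertical smoothing, s=1 horizontal. Crossing k contributes A^(sign_k * (1 - 2*s_k)); loop factor d = -A^2 - A^-2.
Tabulate the states by total A-exponent and number of loops L (A-exp: L × count):
  A^8: L=4 ×1
  A^6: L=3 ×8
  A^4: L=2 ×18, L=4 ×10
  A^2: L=1 ×15, L=3 ×31, L=5 ×10
  A^0: L=2 ×35, L=4 ×30, L=6 ×5
  A^-2: L=3 ×40, L=5 ×15, L=7 ×1
  A^-4: L=4 ×25, L=6 ×3
  A^-6: L=5 ×8
  A^-8: L=6 ×1
Each group contributes A^e * Σ count * d^(L-1):
Powers of d = -A^2 - A^-2: d^2 = A^4 + 2 + A^-4; d^3 = -A^6 - 3*A^2 - 3*A^-2 - A^-6; d^4 = A^8 + 4*A^4 + 6 + 4*A^-4 + A^-8; d^5 = -A^10 - 5*A^6 - 10*A^2 - 10*A^-2 - 5*A^-6 - A^-10; d^6 = A^12 + 6*A^8 + 15*A^4 + 20 + 15*A^-4 + 6*A^-8 + A^-12.
  A^8 * (d^3) = -A^14 - 3*A^10 - 3*A^6 - A^2
  A^6 * (8*d^2) = 8*A^10 + 16*A^6 + 8*A^2
  A^4 * (18*d + 10*d^3) = -10*A^10 - 48*A^6 - 48*A^2 - 10*A^-2
  A^2 * (15 + 31*d^2 + 10*d^4) = 10*A^10 + 71*A^6 + 137*A^2 + 71*A^-2 + 10*A^-6
  A^0 * (35*d + 30*d^3 + 5*d^5) = -5*A^10 - 55*A^6 - 175*A^2 - 175*A^-2 - 55*A^-6 - 5*A^-10
  A^-2 * (40*d^2 + 15*d^4 + d^6) = A^10 + 21*A^6 + 115*A^2 + 190*A^-2 + 115*A^-6 + 21*A^-10 + A^-14
  A^-4 * (25*d^3 + 3*d^5) = -3*A^6 - 40*A^2 - 105*A^-2 - 105*A^-6 - 40*A^-10 - 3*A^-14
  A^-6 * (8*d^4) = 8*A^2 + 32*A^-2 + 48*A^-6 + 32*A^-10 + 8*A^-14
  A^-8 * (d^5) = -A^2 - 5*A^-2 - 10*A^-6 - 10*A^-10 - 5*A^-14 - A^-18
Summing the groups: <K> = -A^14 + A^10 - A^6 + 3*A^2 - 2*A^-2 + 3*A^-6 - 2*A^-10 + A^-14 - A^-18
Normalise by the writhe: (-A^3)^(-w) = (-A^3)^(-2) = A^-6, so f(A) = A^-6 * <K> = -A^8 + A^4 - 1 + 3*A^-4 - 2*A^-8 + 3*A^-12 - 2*A^-16 + A^-20 - A^-24.
Substitute A = t^(-1/4), i.e. A^e → t^(-e/4): V(t) = -t^6 + t^5 - 2*t^4 + 3*t^3 - 2*t^2 + 3*t - 1 + t^-1 - t^-2

Answer: -t^6 + t^5 - 2*t^4 + 3*t^3 - 2*t^2 + 3*t - 1 + t^-1 - t^-2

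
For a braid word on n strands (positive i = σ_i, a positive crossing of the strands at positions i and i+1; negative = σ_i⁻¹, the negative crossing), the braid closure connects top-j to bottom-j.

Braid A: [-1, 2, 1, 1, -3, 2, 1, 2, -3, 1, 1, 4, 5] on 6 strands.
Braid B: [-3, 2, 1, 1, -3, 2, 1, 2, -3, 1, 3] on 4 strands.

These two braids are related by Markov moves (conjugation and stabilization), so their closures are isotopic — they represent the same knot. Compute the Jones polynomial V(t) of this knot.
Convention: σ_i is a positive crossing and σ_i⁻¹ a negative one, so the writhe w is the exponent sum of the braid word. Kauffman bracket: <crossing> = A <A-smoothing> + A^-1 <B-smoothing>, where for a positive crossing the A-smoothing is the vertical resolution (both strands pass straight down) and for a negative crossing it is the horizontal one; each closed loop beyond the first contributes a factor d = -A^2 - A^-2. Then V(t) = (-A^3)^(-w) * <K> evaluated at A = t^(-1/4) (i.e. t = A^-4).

-t^7 + 2*t^6 - 2*t^5 + 2*t^4 - 2*t^3 + 2*t^2 - t + 1

Derivation:
Markov-equivalent braids have isotopic closures, hence identical knot invariants. Strip the Markov moves from each word to reach a common short braid β, then compute V(t) once on β.
Braid A: s1^-1 s2 s1 s1 s3^-1 s2 s1 s2 s3^-1 s1 s1 s4 s5 on 6 strands reduces by inverse Markov moves (closure unchanged at each step):
  Destabilize: the word has the form β·s5 where s5 occurs only as the final letter (β ∈ B_5); drop it and the last strand → 5 strands.
  Destabilize: the word has the form β·s4 where s4 occurs only as the final letter (β ∈ B_4); drop it and the last strand → 4 strands.
  Deconjugate: the word is γ·β·γ⁻¹ with γ = s1^-1 (prefix) and γ⁻¹ = s1 (suffix); strip both.
Reduced to β = s2 s1 s1 s3^-1 s2 s1 s2 s3^-1 s1 on 4 strands, 9 crossings.
Braid B: s3^-1 s2 s1 s1 s3^-1 s2 s1 s2 s3^-1 s1 s3 on 4 strands reduces by inverse Markov moves (closure unchanged at each step):
  Deconjugate: the word is γ·β·γ⁻¹ with γ = s3^-1 (prefix) and γ⁻¹ = s3 (suffix); strip both.
Reduced to β = s2 s1 s1 s3^-1 s2 s1 s2 s3^-1 s1 on 4 strands, 9 crossings.
Both give the same β = s2 s1 s1 s3^-1 s2 s1 s2 s3^-1 s1 on 4 strands, so one state sum suffices:
Braid: s2 s1 s1 s3^-1 s2 s1 s2 s3^-1 s1 on 4 strands, 9 crossings.
Writhe w = (#positive) - (#negative) = 7 - 2 = 5.
State-sum expansion of <K>. There are 2^9 = 512 states.
Smooth each crossing (0=||, 1=⌣⌢); contribution A^(Σ sign_k(1-2s_k)) * d^(L-1).
Tabulate the states by total A-exponent and number of loops L (A-exp: L × count):
  A^9: L=4 ×1
  A^7: L=3 ×9
  A^5: L=2 ×28, L=4 ×8
  A^3: L=1 ×32, L=3 ×48, L=5 ×4
  A^1: L=2 ×91, L=4 ×34, L=6 ×1
  A^-1: L=1 ×23, L=3 ×92, L=5 ×11
  A^-3: L=2 ×43, L=4 ×40, L=6 ×1
  A^-5: L=1 ×4, L=3 ×26, L=5 ×6
  A^-7: L=2 ×4, L=4 ×5
  A^-9: L=3 ×1
Each group contributes A^e * Σ count * d^(L-1):
Powers of d = -A^2 - A^-2: d^2 = A^4 + 2 + A^-4; d^3 = -A^6 - 3*A^2 - 3*A^-2 - A^-6; d^4 = A^8 + 4*A^4 + 6 + 4*A^-4 + A^-8; d^5 = -A^10 - 5*A^6 - 10*A^2 - 10*A^-2 - 5*A^-6 - A^-10.
  A^9 * (d^3) = -A^15 - 3*A^11 - 3*A^7 - A^3
  A^7 * (9*d^2) = 9*A^11 + 18*A^7 + 9*A^3
  A^5 * (28*d + 8*d^3) = -8*A^11 - 52*A^7 - 52*A^3 - 8*A^-1
  A^3 * (32 + 48*d^2 + 4*d^4) = 4*A^11 + 64*A^7 + 152*A^3 + 64*A^-1 + 4*A^-5
  A^1 * (91*d + 34*d^3 + d^5) = -A^11 - 39*A^7 - 203*A^3 - 203*A^-1 - 39*A^-5 - A^-9
  A^-1 * (23 + 92*d^2 + 11*d^4) = 11*A^7 + 136*A^3 + 273*A^-1 + 136*A^-5 + 11*A^-9
  A^-3 * (43*d + 40*d^3 + d^5) = -A^7 - 45*A^3 - 173*A^-1 - 173*A^-5 - 45*A^-9 - A^-13
  A^-5 * (4 + 26*d^2 + 6*d^4) = 6*A^3 + 50*A^-1 + 92*A^-5 + 50*A^-9 + 6*A^-13
  A^-7 * (4*d + 5*d^3) = -5*A^-1 - 19*A^-5 - 19*A^-9 - 5*A^-13
  A^-9 * (d^2) = A^-5 + 2*A^-9 + A^-13
Summing the groups: <K> = -A^15 + A^11 - 2*A^7 + 2*A^3 - 2*A^-1 + 2*A^-5 - 2*A^-9 + A^-13
Normalise by the writhe: (-A^3)^(-w) = (-A^3)^(-5) = -A^-15, so f(A) = -A^-15 * <K> = 1 - A^-4 + 2*A^-8 - 2*A^-12 + 2*A^-16 - 2*A^-20 + 2*A^-24 - A^-28.
Substitute A = t^(-1/4), i.e. A^e → t^(-e/4): V(t) = -t^7 + 2*t^6 - 2*t^5 + 2*t^4 - 2*t^3 + 2*t^2 - t + 1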